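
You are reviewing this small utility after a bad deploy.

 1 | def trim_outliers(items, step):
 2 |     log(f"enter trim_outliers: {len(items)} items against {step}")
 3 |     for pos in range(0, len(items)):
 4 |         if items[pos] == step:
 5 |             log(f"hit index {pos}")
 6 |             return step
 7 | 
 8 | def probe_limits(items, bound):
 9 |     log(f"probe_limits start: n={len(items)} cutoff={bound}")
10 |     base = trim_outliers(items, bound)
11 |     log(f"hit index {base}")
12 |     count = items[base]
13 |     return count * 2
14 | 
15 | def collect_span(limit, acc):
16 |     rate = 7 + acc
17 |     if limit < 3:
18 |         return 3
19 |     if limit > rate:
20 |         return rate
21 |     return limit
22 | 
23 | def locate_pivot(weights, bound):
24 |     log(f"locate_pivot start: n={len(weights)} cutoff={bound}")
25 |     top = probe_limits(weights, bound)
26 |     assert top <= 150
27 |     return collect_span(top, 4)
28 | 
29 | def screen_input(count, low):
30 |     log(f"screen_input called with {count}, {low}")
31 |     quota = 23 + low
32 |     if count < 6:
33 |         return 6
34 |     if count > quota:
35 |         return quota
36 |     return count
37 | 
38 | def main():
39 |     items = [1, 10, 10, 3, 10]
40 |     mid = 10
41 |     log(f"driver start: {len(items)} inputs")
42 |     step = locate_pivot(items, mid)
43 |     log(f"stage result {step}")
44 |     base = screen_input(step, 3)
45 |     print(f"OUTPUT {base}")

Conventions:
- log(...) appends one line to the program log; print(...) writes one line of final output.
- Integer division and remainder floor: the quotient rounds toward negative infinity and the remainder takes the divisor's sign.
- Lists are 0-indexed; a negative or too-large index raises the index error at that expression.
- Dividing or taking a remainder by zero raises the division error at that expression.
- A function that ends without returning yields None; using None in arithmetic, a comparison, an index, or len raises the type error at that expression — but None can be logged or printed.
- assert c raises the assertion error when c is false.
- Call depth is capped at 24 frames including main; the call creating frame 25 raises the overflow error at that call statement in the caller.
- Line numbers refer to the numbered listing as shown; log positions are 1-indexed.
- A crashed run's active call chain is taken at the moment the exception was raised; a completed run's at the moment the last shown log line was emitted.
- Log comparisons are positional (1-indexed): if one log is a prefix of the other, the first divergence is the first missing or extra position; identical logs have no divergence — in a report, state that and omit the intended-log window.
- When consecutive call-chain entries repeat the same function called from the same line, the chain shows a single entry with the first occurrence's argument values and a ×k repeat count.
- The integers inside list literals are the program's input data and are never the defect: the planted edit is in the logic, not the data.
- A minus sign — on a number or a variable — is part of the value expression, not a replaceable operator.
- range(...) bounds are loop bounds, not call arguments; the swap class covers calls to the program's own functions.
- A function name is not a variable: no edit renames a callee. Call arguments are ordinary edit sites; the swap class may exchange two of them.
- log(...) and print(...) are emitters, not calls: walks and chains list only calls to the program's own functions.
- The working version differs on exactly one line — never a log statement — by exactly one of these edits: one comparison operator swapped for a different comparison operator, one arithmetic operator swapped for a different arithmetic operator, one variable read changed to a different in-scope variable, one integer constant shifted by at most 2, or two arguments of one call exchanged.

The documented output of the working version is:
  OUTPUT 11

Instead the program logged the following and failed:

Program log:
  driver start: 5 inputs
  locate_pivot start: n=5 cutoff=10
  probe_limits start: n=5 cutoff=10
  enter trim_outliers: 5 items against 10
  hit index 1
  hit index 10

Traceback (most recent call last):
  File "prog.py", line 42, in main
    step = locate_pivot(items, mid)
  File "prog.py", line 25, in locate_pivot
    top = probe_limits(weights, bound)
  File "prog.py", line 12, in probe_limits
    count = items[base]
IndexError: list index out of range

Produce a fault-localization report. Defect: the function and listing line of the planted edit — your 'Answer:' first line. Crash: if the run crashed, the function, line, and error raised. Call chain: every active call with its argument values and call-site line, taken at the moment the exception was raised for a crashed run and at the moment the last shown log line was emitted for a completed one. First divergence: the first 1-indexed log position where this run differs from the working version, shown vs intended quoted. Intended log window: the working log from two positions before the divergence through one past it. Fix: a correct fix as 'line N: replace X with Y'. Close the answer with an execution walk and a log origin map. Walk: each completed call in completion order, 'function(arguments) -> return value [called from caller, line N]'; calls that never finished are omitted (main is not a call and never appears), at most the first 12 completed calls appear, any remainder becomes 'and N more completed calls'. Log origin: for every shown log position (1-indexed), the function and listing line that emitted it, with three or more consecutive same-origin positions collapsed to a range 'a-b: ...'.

Answer: the defect is in trim_outliers at line 6.
Core observation: Everything matches until log position 6, which reads 'hit index 10' in place of 'hit index 1'.
Crash: probe_limits, line 12, IndexError.
Call chain: main -> locate_pivot([1, 10, 10, 3, 10], 10) (called at line 42) -> probe_limits([1, 10, 10, 3, 10], 10) (called at line 25).
First divergence: at position 6 the run shows 'hit index 10' where the working version logs 'hit index 1'.
Intended log window:
  4: enter trim_outliers: 5 items against 10
  5: hit index 1
  6: hit index 1
  7: stage result 11
Execution walk:
  trim_outliers([1, 10, 10, 3, 10], 10) -> 10  [called from probe_limits, line 10]
Log origin:
  1: emitted by main (line 41)
  2: emitted by locate_pivot (line 24)
  3: emitted by probe_limits (line 9)
  4: emitted by trim_outliers (line 2)
  5: emitted by trim_outliers (line 5)
  6: emitted by probe_limits (line 11)
A correct fix: line 6: replace `step` with `pos`.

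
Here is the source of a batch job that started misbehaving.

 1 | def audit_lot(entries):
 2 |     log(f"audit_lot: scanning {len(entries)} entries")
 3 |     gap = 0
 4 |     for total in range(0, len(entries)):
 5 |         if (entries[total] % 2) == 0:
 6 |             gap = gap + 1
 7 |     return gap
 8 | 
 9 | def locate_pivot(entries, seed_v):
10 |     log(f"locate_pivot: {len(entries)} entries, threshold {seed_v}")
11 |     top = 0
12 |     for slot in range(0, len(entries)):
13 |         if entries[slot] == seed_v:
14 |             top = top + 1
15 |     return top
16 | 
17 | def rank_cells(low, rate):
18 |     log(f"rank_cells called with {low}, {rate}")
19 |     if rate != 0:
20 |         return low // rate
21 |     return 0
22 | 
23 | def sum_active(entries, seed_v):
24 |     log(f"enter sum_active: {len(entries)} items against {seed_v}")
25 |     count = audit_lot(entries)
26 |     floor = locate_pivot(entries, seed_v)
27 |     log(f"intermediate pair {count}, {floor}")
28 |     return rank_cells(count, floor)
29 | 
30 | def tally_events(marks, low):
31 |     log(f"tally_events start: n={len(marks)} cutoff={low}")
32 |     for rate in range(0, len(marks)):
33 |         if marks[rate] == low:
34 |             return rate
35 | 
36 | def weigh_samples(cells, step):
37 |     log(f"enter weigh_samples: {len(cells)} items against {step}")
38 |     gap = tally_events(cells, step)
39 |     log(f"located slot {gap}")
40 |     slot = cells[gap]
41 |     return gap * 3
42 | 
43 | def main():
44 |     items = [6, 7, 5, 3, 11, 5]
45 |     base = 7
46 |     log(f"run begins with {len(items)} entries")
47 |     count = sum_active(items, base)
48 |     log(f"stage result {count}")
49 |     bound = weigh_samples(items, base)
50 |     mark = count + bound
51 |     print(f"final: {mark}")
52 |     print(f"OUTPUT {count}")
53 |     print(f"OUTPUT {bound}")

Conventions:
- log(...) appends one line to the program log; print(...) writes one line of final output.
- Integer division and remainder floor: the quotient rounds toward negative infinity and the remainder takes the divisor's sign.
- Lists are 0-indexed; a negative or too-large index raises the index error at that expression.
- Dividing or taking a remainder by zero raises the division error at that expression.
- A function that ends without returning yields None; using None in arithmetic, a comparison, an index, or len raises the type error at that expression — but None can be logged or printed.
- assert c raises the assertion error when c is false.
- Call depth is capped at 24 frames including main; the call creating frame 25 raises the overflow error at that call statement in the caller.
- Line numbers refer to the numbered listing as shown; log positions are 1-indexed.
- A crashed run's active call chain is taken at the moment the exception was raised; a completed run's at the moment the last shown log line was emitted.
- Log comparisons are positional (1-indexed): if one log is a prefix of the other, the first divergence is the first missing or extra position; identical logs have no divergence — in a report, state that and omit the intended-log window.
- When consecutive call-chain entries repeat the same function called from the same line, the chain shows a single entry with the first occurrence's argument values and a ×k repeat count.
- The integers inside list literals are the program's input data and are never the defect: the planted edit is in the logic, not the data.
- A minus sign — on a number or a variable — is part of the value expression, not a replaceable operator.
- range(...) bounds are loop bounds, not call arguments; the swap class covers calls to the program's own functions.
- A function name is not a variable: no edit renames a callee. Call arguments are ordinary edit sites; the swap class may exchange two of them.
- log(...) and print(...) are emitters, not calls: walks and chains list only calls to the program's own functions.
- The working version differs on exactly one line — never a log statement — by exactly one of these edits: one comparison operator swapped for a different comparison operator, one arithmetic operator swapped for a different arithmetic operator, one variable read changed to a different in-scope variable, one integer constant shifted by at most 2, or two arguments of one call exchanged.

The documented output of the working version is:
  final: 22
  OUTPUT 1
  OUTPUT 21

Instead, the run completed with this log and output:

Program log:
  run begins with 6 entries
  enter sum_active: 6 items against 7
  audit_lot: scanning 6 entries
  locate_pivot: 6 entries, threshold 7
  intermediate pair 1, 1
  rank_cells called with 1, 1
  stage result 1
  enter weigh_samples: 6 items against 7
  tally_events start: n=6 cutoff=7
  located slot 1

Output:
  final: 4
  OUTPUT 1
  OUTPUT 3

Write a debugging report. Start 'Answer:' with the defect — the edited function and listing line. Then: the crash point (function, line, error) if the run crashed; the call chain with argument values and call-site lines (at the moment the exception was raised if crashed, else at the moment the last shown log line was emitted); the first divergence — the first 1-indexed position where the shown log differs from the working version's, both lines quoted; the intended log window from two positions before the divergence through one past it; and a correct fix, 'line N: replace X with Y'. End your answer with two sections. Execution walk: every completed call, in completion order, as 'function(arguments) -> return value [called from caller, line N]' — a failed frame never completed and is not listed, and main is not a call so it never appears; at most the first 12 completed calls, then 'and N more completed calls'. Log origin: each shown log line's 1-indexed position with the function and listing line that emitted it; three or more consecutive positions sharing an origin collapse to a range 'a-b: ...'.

Answer: the defect is in weigh_samples at line 41.
Key observation: The logs agree in full; only the final output differs.
Call chain: main -> weigh_samples([6, 7, 5, 3, 11, 5], 7) (called at line 49).
First divergence: there is none — every log position agrees.
Execution walk:
  audit_lot([6, 7, 5, 3, 11, 5]) -> 1  [called from sum_active, line 25]
  locate_pivot([6, 7, 5, 3, 11, 5], 7) -> 1  [called from sum_active, line 26]
  rank_cells(1, 1) -> 1  [called from sum_active, line 28]
  sum_active([6, 7, 5, 3, 11, 5], 7) -> 1  [called from main, line 47]
  tally_events([6, 7, 5, 3, 11, 5], 7) -> 1  [called from weigh_samples, line 38]
  weigh_samples([6, 7, 5, 3, 11, 5], 7) -> 3  [called from main, line 49]
Log origin:
  1: emitted by main (line 46)
  2: emitted by sum_active (line 24)
  3: emitted by audit_lot (line 2)
  4: emitted by locate_pivot (line 10)
  5: emitted by sum_active (line 27)
  6: emitted by rank_cells (line 18)
  7: emitted by main (line 48)
  8: emitted by weigh_samples (line 37)
  9: emitted by tally_events (line 31)
  10: emitted by weigh_samples (line 39)
A correct fix: line 41: replace `gap` with `slot`.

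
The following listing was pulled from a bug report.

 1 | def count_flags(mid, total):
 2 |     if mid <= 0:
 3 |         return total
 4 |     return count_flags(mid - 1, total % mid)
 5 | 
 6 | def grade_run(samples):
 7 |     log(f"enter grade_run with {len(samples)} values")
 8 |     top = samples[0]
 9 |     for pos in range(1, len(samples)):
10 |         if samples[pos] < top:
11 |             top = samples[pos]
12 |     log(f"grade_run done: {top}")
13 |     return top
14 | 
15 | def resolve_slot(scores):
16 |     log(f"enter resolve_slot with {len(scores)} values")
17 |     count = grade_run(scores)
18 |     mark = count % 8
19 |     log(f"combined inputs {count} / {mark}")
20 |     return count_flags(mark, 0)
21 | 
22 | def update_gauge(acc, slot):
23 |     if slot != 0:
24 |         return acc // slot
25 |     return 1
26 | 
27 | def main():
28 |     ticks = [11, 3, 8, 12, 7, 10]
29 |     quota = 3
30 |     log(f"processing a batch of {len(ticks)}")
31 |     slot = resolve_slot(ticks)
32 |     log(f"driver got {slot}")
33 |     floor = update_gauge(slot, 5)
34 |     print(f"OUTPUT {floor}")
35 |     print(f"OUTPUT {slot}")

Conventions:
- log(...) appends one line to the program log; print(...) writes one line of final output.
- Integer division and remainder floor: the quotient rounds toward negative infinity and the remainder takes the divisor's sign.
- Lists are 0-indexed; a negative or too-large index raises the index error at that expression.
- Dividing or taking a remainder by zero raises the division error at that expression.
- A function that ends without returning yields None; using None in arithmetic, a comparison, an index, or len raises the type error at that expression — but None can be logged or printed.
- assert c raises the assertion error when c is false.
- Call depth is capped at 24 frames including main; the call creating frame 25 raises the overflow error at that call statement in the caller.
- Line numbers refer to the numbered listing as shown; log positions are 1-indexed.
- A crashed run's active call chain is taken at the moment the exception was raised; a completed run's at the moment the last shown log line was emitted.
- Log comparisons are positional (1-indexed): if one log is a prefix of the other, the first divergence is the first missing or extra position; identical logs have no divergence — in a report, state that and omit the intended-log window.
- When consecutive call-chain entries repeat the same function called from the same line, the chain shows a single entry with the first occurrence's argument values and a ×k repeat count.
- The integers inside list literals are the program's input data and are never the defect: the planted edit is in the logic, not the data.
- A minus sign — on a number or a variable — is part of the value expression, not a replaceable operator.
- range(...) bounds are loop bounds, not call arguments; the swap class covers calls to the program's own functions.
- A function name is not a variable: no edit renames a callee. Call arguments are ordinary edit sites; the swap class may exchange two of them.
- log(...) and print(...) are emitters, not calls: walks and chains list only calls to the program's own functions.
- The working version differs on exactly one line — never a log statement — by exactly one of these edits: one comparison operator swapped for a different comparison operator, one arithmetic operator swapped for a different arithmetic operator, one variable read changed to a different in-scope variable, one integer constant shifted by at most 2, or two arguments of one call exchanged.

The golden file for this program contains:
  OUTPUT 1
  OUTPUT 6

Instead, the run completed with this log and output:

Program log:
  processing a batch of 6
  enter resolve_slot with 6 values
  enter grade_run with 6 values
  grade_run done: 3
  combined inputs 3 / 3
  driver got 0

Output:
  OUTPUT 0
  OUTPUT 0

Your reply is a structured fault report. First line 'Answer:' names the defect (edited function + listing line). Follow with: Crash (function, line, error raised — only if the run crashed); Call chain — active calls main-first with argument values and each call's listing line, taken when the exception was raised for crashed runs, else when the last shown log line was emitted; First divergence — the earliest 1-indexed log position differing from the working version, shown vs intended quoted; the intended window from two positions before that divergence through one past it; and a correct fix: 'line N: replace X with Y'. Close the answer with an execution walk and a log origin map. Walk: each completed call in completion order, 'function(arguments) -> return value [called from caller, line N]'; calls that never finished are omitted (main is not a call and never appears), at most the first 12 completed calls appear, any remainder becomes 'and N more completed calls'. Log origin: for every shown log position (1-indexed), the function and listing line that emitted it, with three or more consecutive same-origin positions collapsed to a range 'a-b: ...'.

Answer: the defect is in count_flags at line 4.
Core observation: Position 6 is the first bad log line: 'driver got 0' should read 'driver got 6'.
Call chain: main.
First divergence: at position 6 the run shows 'driver got 0' where the working version logs 'driver got 6'.
Intended log window:
  4: grade_run done: 3
  5: combined inputs 3 / 3
  6: driver got 6
Execution walk:
  grade_run([11, 3, 8, 12, 7, 10]) -> 3  [called from resolve_slot, line 17]
  count_flags(0, 0) -> 0  [called from count_flags, line 4]
  count_flags(1, 0) -> 0  [called from count_flags, line 4]
  count_flags(2, 0) -> 0  [called from count_flags, line 4]
  count_flags(3, 0) -> 0  [called from resolve_slot, line 20]
  resolve_slot([11, 3, 8, 12, 7, 10]) -> 0  [called from main, line 31]
  update_gauge(0, 5) -> 0  [called from main, line 33]
Log origin:
  1 — main, line 30
  2 — resolve_slot, line 16
  3 — grade_run, line 7
  4 — grade_run, line 12
  5 — resolve_slot, line 19
  6 — main, line 32
A correct fix: line 4: replace `%` with `+`.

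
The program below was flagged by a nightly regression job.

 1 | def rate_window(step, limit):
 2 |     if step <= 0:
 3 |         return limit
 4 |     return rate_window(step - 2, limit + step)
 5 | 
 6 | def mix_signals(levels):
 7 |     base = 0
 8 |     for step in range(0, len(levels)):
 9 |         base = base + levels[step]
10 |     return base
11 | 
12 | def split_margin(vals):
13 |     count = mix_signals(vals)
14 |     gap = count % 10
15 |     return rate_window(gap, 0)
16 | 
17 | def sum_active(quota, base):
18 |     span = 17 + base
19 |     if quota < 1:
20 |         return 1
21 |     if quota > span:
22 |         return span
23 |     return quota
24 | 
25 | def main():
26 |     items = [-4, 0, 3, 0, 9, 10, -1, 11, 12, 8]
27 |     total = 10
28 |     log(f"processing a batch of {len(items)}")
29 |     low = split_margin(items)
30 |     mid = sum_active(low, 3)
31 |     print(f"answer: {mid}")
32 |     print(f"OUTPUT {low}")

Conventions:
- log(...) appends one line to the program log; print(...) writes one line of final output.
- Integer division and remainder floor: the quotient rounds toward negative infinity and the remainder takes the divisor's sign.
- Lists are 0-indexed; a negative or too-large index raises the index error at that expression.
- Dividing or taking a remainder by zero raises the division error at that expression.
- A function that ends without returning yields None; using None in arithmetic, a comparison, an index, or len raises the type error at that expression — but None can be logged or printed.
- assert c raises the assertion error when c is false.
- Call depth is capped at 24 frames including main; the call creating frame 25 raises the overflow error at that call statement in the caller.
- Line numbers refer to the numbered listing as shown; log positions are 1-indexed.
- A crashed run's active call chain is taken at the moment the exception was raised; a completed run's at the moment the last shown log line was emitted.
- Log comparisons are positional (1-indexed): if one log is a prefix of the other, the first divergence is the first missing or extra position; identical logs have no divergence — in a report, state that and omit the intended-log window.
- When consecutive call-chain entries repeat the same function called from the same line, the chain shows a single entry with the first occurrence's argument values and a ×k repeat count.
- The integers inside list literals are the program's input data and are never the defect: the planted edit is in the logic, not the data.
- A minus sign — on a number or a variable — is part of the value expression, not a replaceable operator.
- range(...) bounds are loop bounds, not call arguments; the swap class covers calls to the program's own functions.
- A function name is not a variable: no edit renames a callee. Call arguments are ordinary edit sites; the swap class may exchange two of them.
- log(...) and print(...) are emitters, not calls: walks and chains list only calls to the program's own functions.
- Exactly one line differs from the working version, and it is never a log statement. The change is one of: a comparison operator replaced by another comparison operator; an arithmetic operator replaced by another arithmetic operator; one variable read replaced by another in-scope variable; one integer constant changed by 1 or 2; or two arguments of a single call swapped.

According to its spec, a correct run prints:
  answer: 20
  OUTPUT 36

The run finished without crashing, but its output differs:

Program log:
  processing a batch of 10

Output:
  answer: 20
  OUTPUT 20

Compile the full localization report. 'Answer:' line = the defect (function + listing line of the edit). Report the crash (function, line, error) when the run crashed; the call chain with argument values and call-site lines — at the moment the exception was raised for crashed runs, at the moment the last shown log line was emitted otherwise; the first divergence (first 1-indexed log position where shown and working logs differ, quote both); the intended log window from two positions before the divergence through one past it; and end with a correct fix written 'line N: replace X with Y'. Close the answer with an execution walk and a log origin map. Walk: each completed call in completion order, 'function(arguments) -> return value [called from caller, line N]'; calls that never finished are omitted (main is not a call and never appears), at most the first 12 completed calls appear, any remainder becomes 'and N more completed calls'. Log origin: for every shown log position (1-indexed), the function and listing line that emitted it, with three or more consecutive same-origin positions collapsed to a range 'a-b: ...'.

Answer: the defect is in rate_window at line 4.
Key observation: The logs agree in full; only the final output differs.
Call chain: main.
First divergence: there is none — every log position agrees.
Execution walk:
  mix_signals([-4, 0, 3, 0, 9, 10, -1, 11, 12, 8]) -> 48  [called from split_margin, line 13]
  rate_window(0, 20) -> 20  [called from rate_window, line 4]
  rate_window(2, 18) -> 20  [called from rate_window, line 4]
  rate_window(4, 14) -> 20  [called from rate_window, line 4]
  rate_window(6, 8) -> 20  [called from rate_window, line 4]
  rate_window(8, 0) -> 20  [called from split_margin, line 15]
  split_margin([-4, 0, 3, 0, 9, 10, -1, 11, 12, 8]) -> 20  [called from main, line 29]
  sum_active(20, 3) -> 20  [called from main, line 30]
Log origins:
  1: logged in main at line 28
A correct fix: line 4: replace `2` with `1`.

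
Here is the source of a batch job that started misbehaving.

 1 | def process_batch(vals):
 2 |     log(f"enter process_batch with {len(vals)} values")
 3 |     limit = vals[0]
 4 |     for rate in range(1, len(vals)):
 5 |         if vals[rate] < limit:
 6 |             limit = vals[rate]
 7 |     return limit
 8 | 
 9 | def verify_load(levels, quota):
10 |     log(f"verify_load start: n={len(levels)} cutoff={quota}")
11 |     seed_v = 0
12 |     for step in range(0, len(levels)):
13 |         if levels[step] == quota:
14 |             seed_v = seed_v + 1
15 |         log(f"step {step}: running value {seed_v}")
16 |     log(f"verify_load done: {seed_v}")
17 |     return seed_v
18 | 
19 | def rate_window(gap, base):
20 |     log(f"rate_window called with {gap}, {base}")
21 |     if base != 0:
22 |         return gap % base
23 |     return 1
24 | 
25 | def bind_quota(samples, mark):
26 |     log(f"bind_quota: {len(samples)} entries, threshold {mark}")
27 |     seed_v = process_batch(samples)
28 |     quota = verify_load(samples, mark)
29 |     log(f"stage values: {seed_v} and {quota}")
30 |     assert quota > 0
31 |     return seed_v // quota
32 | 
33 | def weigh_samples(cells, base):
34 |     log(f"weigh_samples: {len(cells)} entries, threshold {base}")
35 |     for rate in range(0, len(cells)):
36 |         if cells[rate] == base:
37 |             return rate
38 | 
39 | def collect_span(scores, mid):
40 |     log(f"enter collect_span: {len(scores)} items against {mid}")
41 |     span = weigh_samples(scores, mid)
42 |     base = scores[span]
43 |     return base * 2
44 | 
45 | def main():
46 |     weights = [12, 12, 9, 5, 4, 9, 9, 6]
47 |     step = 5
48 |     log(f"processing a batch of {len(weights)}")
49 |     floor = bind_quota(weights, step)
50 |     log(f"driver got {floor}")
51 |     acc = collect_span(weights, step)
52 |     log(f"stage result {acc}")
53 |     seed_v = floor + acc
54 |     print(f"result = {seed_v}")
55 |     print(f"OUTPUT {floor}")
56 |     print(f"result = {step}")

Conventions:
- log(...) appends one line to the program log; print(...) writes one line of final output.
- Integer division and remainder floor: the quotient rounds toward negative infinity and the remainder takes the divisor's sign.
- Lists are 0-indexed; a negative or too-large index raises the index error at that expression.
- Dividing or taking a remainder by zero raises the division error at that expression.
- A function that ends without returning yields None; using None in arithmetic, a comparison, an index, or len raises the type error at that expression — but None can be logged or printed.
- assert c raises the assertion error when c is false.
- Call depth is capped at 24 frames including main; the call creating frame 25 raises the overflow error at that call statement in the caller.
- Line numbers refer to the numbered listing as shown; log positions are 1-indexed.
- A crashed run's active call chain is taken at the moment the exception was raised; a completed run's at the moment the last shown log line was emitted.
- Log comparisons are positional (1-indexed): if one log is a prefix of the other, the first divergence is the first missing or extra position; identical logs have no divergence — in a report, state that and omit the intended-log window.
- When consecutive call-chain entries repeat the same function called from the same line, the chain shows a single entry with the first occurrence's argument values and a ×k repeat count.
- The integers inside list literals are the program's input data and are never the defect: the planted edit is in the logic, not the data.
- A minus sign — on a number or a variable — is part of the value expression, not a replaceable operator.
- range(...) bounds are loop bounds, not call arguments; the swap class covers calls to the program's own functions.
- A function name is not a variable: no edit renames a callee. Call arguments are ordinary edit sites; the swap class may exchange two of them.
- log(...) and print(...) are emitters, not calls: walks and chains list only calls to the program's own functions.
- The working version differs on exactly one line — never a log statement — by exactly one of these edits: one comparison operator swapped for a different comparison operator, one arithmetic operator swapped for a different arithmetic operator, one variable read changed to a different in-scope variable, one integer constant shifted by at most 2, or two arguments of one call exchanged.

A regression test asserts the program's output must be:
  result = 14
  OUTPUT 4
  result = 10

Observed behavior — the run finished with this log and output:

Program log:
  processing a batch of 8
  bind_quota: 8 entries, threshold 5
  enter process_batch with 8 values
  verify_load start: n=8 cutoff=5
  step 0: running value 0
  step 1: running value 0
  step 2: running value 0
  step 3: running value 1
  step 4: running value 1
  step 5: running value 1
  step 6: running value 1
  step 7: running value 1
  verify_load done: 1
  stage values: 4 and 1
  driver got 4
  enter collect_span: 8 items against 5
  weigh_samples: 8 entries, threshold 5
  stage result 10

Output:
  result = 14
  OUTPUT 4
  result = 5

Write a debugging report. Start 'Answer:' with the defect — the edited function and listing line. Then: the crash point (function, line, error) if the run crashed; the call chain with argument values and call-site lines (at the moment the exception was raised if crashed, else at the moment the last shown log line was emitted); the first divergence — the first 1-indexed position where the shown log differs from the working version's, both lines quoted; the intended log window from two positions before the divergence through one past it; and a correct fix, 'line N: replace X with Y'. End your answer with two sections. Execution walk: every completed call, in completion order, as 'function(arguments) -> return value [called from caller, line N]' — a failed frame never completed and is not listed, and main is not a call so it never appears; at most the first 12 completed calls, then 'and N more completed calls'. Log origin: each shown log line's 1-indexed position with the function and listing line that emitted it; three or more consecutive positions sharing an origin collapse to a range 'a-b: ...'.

Answer: the defect is in main at line 56.
The tell: Every logged value matches the working version; the printed result is what differs.
Call chain: main.
First divergence: none — the logs agree in full.
Execution walk:
  process_batch([12, 12, 9, 5, 4, 9, 9, 6]) -> 4  [called from bind_quota, line 27]
  verify_load([12, 12, 9, 5, 4, 9, 9, 6], 5) -> 1  [called from bind_quota, line 28]
  bind_quota([12, 12, 9, 5, 4, 9, 9, 6], 5) -> 4  [called from main, line 49]
  weigh_samples([12, 12, 9, 5, 4, 9, 9, 6], 5) -> 3  [called from collect_span, line 41]
  collect_span([12, 12, 9, 5, 4, 9, 9, 6], 5) -> 10  [called from main, line 51]
Log origin:
  1: emitted by main (line 48)
  2: emitted by bind_quota (line 26)
  3: emitted by process_batch (line 2)
  4: emitted by verify_load (line 10)
  5-12: emitted by verify_load (line 15)
  13: emitted by verify_load (line 16)
  14: emitted by bind_quota (line 29)
  15: emitted by main (line 50)
  16: emitted by collect_span (line 40)
  17: emitted by weigh_samples (line 34)
  18: emitted by main (line 52)
A correct fix: line 56: replace `step` with `acc`.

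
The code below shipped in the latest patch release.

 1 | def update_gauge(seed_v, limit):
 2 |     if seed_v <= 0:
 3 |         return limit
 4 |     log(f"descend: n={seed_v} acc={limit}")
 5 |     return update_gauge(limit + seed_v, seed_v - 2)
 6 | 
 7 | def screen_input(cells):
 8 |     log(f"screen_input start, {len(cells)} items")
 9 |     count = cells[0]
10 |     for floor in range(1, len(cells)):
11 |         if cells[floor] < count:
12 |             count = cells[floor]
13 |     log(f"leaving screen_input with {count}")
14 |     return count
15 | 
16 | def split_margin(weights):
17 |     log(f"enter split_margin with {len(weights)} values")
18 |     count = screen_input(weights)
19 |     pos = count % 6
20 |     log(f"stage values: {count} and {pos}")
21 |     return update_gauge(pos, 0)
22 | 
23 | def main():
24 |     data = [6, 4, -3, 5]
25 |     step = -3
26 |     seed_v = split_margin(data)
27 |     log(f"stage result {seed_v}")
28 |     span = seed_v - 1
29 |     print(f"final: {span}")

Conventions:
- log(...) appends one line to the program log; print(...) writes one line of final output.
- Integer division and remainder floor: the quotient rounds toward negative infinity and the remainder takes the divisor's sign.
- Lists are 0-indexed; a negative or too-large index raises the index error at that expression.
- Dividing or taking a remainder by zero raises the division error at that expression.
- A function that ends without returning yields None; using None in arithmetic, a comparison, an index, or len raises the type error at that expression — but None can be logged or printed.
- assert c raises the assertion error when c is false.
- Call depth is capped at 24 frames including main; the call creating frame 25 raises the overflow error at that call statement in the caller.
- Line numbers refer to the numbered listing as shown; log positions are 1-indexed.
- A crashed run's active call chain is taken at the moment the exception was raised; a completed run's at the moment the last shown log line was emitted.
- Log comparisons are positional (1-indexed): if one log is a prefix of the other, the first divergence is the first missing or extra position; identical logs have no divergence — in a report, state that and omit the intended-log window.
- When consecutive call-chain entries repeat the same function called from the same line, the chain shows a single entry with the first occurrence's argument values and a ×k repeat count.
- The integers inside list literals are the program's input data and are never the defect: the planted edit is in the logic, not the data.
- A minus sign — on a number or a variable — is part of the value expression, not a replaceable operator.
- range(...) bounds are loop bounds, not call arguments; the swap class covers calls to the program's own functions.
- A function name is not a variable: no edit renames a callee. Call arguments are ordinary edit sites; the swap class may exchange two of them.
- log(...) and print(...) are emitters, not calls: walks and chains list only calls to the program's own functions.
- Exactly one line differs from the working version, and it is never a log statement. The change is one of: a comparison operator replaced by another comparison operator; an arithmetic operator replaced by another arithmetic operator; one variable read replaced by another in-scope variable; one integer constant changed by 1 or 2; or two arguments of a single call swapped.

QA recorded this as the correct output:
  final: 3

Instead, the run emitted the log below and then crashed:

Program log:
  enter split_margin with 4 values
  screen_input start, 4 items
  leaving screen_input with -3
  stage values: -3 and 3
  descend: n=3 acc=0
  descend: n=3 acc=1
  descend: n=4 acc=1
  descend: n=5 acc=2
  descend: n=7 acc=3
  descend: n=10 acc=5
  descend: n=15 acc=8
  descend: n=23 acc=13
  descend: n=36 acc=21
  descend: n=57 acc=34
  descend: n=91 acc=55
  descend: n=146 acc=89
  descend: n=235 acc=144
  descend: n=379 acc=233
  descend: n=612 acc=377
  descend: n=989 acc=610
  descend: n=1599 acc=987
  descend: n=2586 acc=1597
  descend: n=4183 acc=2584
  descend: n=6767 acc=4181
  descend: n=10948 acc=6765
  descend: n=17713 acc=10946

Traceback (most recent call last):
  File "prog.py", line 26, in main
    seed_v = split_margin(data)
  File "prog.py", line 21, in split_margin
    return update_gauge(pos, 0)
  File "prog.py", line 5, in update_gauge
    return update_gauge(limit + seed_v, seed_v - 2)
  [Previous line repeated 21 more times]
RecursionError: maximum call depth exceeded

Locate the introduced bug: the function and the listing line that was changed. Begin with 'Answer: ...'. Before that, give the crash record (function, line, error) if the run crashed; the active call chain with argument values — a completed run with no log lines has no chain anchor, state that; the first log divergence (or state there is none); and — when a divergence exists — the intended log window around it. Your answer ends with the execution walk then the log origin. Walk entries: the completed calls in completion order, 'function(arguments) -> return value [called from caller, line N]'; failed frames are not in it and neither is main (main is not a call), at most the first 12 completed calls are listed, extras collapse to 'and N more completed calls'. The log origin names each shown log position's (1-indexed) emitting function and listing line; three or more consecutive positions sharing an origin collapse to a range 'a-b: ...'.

Answer: the defect is in update_gauge at line 5.
Core observation: Log line 6 is where behavior first shows: 'descend: n=3 acc=1' appears instead of 'descend: n=1 acc=3'.
Crash: update_gauge, line 5, RecursionError.
Call chain: main -> split_margin([6, 4, -3, 5]) (called at line 26) -> update_gauge(3, 0) (called at line 21) -> update_gauge(3, 1) (called at line 5) ×21.
First divergence: position 6; shown 'descend: n=3 acc=1' vs intended 'descend: n=1 acc=3'.
Intended log window:
  4: stage values: -3 and 3
  5: descend: n=3 acc=0
  6: descend: n=1 acc=3
  7: stage result 4
Execution walk:
  screen_input([6, 4, -3, 5]) -> -3  [called from split_margin, line 18]
Origin of each log line:
  1: logged in split_margin at line 17
  2: logged in screen_input at line 8
  3: logged in screen_input at line 13
  4: logged in split_margin at line 20
  5-26: logged in update_gauge at line 4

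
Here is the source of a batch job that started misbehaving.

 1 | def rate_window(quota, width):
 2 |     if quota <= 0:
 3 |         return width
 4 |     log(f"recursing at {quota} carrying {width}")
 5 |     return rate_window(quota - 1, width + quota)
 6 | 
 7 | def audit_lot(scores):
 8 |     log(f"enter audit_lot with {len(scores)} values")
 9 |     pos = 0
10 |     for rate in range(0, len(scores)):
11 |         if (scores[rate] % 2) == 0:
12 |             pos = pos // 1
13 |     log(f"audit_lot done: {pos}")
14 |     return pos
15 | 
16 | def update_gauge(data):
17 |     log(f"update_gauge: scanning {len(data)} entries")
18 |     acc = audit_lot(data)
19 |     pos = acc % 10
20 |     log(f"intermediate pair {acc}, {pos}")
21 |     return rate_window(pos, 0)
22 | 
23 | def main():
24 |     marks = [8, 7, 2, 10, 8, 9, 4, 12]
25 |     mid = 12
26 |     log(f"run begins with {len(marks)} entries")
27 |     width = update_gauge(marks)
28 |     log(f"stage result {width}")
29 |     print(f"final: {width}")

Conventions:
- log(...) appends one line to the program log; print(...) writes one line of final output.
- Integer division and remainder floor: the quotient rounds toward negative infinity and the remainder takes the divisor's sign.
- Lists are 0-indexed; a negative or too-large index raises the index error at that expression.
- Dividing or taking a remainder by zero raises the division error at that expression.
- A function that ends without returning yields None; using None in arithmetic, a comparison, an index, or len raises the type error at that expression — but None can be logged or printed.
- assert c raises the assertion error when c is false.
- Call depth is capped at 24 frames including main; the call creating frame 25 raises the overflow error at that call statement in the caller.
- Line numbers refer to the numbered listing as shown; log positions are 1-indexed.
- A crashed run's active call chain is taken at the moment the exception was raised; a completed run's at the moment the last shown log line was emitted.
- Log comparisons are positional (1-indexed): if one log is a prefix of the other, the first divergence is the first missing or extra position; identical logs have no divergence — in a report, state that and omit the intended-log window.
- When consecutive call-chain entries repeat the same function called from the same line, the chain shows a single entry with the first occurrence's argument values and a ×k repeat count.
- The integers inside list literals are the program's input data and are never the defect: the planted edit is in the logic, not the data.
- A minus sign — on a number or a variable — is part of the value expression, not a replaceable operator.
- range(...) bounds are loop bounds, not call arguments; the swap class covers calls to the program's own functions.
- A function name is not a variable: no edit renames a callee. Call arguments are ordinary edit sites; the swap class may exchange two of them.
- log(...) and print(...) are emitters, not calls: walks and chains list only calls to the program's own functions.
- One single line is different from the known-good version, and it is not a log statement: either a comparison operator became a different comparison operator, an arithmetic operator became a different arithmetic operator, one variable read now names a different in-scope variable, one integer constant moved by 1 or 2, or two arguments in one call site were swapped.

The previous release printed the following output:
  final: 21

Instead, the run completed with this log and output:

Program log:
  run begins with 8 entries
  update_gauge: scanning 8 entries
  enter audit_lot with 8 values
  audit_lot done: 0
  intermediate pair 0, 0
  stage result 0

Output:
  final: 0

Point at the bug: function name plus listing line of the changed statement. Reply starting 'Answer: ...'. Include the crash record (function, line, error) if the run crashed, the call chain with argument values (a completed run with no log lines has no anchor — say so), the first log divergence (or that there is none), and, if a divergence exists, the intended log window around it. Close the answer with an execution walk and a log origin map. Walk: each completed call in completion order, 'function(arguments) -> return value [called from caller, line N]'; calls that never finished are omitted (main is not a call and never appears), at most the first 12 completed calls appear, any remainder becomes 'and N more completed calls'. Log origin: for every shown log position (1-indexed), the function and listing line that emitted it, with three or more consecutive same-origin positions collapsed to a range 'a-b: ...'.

Answer: the defect is in audit_lot at line 12.
Key observation: Everything matches until log position 4, which reads 'audit_lot done: 0' in place of 'audit_lot done: 6'.
Call chain: main.
First divergence: at position 4 the run shows 'audit_lot done: 0' where the working version logs 'audit_lot done: 6'.
Intended log window:
  2: update_gauge: scanning 8 entries
  3: enter audit_lot with 8 values
  4: audit_lot done: 6
  5: intermediate pair 6, 6
Execution walk:
  audit_lot([8, 7, 2, 10, 8, 9, 4, 12]) -> 0  [called from update_gauge, line 18]
  rate_window(0, 0) -> 0  [called from update_gauge, line 21]
  update_gauge([8, 7, 2, 10, 8, 9, 4, 12]) -> 0  [called from main, line 27]
Log line origins:
  1: logged in main at line 26
  2: logged in update_gauge at line 17
  3: logged in audit_lot at line 8
  4: logged in audit_lot at line 13
  5: logged in update_gauge at line 20
  6: logged in main at line 28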